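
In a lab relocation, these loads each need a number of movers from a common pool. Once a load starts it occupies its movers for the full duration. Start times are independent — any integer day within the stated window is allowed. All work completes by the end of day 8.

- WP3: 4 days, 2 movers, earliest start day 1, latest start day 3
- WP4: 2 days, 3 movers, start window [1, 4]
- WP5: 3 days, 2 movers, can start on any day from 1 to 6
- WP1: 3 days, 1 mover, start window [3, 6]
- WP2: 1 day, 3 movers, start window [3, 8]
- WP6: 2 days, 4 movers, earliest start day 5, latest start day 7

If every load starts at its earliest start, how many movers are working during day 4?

At early start, day 4 has: WP3, WP1.
Demand: 2 + 1 = 3.

3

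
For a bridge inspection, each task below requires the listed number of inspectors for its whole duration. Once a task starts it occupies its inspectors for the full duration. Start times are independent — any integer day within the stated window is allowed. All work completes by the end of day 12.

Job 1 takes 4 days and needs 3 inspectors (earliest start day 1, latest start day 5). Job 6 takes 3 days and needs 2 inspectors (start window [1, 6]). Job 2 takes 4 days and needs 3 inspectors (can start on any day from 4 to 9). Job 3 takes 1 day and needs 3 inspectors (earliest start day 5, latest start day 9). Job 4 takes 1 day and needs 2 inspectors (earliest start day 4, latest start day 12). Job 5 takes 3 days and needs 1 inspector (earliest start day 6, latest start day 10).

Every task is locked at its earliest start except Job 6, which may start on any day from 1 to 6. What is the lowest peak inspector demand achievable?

Job 6@1: d1:5  d2:5  d3:5  d4:8  d5:6  d6:4  d7:4  d8:1  d9:0  d10:0  d11:0  d12:0 → peak 8
Job 6@2: d1:3  d2:5  d3:5  d4:10  d5:6  d6:4  d7:4  d8:1  d9:0  d10:0  d11:0  d12:0 → peak 10
Job 6@3: d1:3  d2:3  d3:5  d4:10  d5:8  d6:4  d7:4  d8:1  d9:0  d10:0  d11:0  d12:0 → peak 10
Job 6@4: d1:3  d2:3  d3:3  d4:10  d5:8  d6:6  d7:4  d8:1  d9:0  d10:0  d11:0  d12:0 → peak 10
Job 6@5: d1:3  d2:3  d3:3  d4:8  d5:8  d6:6  d7:6  d8:1  d9:0  d10:0  d11:0  d12:0 → peak 8
Job 6@6: d1:3  d2:3  d3:3  d4:8  d5:6  d6:6  d7:6  d8:3  d9:0  d10:0  d11:0  d12:0 → peak 8
Best is Job 6@1, peak 8.

8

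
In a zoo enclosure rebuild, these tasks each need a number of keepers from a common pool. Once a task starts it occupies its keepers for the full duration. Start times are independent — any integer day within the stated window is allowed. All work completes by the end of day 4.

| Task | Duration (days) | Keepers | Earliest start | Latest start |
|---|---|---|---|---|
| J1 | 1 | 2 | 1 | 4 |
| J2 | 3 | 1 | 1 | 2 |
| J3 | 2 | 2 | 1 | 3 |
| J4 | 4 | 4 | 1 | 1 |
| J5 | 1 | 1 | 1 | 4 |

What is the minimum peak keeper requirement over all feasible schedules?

Early-start (J1@1, J2@1, J3@1, J4@1, J5@1) gives peak 10: d1:10  d2:7  d3:5  d4:4.
Shift J3→2, J5→4.
Schedule J1@1, J2@1, J3@2, J4@1, J5@4: d1:7  d2:7  d3:7  d4:5 — peak 7.
Total keeper-days = 26 over 4 days ⇒ peak ≥ ⌈26/4⌉ = 7, so 7 is optimal.

7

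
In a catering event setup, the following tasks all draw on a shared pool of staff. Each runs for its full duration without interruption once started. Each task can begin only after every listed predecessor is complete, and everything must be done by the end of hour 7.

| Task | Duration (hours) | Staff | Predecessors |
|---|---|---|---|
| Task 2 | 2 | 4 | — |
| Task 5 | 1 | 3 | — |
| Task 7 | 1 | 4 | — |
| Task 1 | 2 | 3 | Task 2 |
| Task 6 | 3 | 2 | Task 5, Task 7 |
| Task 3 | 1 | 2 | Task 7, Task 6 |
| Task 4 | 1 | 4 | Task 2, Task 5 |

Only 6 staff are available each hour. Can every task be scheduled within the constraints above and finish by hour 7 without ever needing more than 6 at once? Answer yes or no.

yes

Schedule Task 2@3, Task 5@1, Task 7@2, Task 1@5, Task 6@3, Task 3@6, Task 4@7: h1:3  h2:4  h3:6  h4:6  h5:5  h6:5  h7:4 — peak 6 ≤ 6.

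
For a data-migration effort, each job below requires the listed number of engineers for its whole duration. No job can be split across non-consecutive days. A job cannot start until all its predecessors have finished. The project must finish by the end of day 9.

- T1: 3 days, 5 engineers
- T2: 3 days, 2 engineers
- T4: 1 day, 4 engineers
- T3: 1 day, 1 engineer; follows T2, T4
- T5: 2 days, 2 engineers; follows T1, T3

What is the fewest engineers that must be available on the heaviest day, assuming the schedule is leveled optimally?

6

Early-start (T1@1, T2@1, T4@1, T3@4, T5@5) gives peak 11: d1:11  d2:7  d3:7  d4:1  d5:2  d6:2  d7:0  d8:0  d9:0.
Shift T2→4, T4→4, T3→7, T5→8.
Schedule T1@1, T2@4, T4@4, T3@7, T5@8: d1:5  d2:5  d3:5  d4:6  d5:2  d6:2  d7:1  d8:2  d9:2 — peak 6.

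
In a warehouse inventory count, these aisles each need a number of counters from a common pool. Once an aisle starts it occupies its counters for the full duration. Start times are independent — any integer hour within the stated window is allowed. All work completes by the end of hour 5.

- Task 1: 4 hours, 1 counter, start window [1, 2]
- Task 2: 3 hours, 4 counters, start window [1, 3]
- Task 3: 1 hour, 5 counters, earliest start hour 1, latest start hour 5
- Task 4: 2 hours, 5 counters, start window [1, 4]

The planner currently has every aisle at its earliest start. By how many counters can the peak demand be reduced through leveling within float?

6

Early-start peak: h1:15  h2:10  h3:5  h4:1  h5:0 ⇒ 15.
Leveled (Task 1@1, Task 2@3, Task 3@5, Task 4@1): h1:6  h2:6  h3:5  h4:5  h5:9 ⇒ 9.
Reduction 15 − 9 = 6.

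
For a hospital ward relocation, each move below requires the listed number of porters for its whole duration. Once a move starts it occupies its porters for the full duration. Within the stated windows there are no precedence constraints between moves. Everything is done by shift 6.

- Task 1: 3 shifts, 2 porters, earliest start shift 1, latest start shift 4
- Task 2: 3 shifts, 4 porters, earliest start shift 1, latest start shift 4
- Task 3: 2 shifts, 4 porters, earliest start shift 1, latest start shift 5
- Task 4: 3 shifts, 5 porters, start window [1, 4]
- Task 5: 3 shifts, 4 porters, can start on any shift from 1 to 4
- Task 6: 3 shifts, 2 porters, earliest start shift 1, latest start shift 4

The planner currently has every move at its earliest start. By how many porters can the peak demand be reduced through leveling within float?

Early-start peak: s1:21  s2:21  s3:17  s4:0  s5:0  s6:0 ⇒ 21.
Leveled (Task 1@1, Task 2@1, Task 3@1, Task 4@3, Task 5@4, Task 6@4): s1:10  s2:10  s3:11  s4:11  s5:11  s6:6 ⇒ 11.
Reduction 21 − 11 = 10.

10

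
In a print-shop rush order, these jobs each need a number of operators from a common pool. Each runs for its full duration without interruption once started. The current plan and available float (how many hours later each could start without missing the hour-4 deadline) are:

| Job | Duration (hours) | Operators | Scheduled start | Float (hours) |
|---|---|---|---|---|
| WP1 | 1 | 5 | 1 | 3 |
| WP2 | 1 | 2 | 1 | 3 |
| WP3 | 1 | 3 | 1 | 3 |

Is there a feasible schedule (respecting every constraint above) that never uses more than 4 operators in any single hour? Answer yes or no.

The minimum achievable peak is 5; 4 < 5, so no feasible schedule stays within the cap.

no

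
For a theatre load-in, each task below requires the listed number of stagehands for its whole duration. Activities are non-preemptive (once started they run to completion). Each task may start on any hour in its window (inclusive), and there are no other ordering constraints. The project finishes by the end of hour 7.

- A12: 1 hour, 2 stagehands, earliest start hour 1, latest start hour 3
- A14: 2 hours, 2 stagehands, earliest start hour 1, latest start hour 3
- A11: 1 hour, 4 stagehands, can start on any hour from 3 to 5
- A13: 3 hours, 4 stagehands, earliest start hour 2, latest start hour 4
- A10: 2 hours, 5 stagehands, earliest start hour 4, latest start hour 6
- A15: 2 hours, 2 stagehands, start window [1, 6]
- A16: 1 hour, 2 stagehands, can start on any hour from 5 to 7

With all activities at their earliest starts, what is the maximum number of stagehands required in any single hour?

9

Early-start schedule: A12@1, A14@1, A11@3, A13@2, A10@4, A15@1, A16@5.
Load per hour: hour 1: 6, hour 2: 8, hour 3: 8, hour 4: 9, hour 5: 7, hour 6: 0, hour 7: 0.
Peak is 9.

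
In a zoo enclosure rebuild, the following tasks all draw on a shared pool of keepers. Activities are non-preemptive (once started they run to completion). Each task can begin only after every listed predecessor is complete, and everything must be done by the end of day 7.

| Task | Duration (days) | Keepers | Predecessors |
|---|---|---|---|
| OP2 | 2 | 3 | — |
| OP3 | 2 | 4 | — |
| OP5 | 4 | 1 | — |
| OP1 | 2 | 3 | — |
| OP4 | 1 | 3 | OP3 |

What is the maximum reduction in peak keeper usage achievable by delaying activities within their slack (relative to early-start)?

7

Early-start peak: d1:11  d2:11  d3:4  d4:1  d5:0  d6:0  d7:0 ⇒ 11.
Leveled (OP2@1, OP3@5, OP5@1, OP1@3, OP4@7): d1:4  d2:4  d3:4  d4:4  d5:4  d6:4  d7:3 ⇒ 4.
Reduction 11 − 4 = 7.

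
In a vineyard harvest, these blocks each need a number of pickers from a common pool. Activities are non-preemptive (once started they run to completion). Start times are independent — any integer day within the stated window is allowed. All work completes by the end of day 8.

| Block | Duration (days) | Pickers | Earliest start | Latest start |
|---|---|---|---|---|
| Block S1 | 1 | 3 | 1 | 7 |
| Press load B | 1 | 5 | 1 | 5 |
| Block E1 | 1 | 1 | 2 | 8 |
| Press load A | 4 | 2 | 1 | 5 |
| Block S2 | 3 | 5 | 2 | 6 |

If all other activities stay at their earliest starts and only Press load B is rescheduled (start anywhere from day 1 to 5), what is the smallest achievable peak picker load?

8

Press load B@1: d1:10  d2:8  d3:7  d4:7  d5:0  d6:0  d7:0  d8:0 → peak 10
Press load B@2: d1:5  d2:13  d3:7  d4:7  d5:0  d6:0  d7:0  d8:0 → peak 13
Press load B@3: d1:5  d2:8  d3:12  d4:7  d5:0  d6:0  d7:0  d8:0 → peak 12
Press load B@4: d1:5  d2:8  d3:7  d4:12  d5:0  d6:0  d7:0  d8:0 → peak 12
Press load B@5: d1:5  d2:8  d3:7  d4:7  d5:5  d6:0  d7:0  d8:0 → peak 8
Best is Press load B@5, peak 8.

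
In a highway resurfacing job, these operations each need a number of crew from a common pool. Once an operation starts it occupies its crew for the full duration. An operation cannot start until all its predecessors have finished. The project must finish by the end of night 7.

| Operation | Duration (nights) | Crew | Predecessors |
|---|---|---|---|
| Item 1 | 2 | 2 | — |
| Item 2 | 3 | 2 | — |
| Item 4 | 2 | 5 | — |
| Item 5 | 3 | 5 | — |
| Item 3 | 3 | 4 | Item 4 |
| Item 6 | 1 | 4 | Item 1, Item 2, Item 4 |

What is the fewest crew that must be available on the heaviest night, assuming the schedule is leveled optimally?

9

Early-start (Item 1@1, Item 2@1, Item 4@1, Item 5@1, Item 3@3, Item 6@4) gives peak 14: n1:14  n2:14  n3:11  n4:8  n5:4  n6:0  n7:0.
Shift Item 5→3, Item 3→4, Item 6→6.
Schedule Item 1@1, Item 2@1, Item 4@1, Item 5@3, Item 3@4, Item 6@6: n1:9  n2:9  n3:7  n4:9  n5:9  n6:8  n7:0 — peak 9.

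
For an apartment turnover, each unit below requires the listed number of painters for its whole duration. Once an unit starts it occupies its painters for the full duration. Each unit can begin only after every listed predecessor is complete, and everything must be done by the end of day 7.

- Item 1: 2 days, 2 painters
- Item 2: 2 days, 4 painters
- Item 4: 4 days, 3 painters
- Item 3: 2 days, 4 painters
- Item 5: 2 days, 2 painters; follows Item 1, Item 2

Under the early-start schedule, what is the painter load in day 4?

At early start, day 4 has: Item 4, Item 5.
Demand: 3 + 2 = 5.

5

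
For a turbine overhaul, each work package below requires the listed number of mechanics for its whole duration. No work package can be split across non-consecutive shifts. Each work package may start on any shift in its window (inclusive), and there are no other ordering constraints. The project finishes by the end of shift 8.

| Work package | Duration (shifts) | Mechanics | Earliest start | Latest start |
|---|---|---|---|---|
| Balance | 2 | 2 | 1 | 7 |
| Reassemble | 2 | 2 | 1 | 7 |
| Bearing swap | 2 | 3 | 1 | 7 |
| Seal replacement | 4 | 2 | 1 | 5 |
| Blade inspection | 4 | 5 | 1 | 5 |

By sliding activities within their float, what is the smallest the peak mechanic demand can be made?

Early-start (Balance@1, Reassemble@1, Bearing swap@1, Seal replacement@1, Blade inspection@1) gives peak 14: s1:14  s2:14  s3:7  s4:7  s5:0  s6:0  s7:0  s8:0.
Shift Bearing swap→3, Blade inspection→5.
Schedule Balance@1, Reassemble@1, Bearing swap@3, Seal replacement@1, Blade inspection@5: s1:6  s2:6  s3:5  s4:5  s5:5  s6:5  s7:5  s8:5 — peak 6.
Total mechanic-shifts = 42 over 8 shifts ⇒ peak ≥ ⌈42/8⌉ = 6, so 6 is optimal.

6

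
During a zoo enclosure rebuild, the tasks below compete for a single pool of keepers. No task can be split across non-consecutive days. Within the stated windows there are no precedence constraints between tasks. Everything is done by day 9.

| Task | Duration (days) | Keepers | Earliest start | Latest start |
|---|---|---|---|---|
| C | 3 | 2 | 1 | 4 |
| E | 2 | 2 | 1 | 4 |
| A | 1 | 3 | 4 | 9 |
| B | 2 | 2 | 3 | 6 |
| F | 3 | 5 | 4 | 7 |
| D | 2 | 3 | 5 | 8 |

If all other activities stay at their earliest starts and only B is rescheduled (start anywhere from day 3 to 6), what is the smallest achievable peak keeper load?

B@3: d1:4  d2:4  d3:4  d4:10  d5:8  d6:8  d7:0  d8:0  d9:0 → peak 10
B@4: d1:4  d2:4  d3:2  d4:10  d5:10  d6:8  d7:0  d8:0  d9:0 → peak 10
B@5: d1:4  d2:4  d3:2  d4:8  d5:10  d6:10  d7:0  d8:0  d9:0 → peak 10
B@6: d1:4  d2:4  d3:2  d4:8  d5:8  d6:10  d7:2  d8:0  d9:0 → peak 10
Best is B@3, peak 10.

10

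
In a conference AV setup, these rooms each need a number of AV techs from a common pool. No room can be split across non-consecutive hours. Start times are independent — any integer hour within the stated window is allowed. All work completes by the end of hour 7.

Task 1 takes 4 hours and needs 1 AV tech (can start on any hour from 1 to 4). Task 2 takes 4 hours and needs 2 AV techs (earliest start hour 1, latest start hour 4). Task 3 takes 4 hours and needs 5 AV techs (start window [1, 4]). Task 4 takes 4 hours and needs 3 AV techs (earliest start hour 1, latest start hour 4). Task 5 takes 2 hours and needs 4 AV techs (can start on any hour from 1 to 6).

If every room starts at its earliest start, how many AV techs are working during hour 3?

At early start, hour 3 has: Task 1, Task 2, Task 3, Task 4.
Demand: 1 + 2 + 5 + 3 = 11.

11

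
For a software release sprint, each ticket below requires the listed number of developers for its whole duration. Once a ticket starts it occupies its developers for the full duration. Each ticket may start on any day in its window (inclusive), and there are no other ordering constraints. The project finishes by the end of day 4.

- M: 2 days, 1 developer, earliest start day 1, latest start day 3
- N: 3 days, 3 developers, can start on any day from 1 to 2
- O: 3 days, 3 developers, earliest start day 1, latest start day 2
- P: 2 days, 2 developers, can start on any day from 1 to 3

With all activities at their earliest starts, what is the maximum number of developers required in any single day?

9

Early-start schedule: M@1, N@1, O@1, P@1.
Load per day: day 1: 9, day 2: 9, day 3: 6, day 4: 0.
Peak is 9.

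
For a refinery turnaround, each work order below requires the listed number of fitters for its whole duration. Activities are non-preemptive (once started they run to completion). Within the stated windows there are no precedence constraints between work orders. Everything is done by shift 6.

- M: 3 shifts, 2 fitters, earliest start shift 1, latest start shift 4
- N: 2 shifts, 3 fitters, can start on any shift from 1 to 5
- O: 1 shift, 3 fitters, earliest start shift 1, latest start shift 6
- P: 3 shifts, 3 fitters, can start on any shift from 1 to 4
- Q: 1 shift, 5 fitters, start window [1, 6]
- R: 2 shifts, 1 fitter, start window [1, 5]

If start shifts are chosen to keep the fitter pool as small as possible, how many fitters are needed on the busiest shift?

6

Early-start (M@1, N@1, O@1, P@1, Q@1, R@1) gives peak 17: s1:17  s2:9  s3:5  s4:0  s5:0  s6:0.
Shift O→4, P→3, Q→6.
Schedule M@1, N@1, O@4, P@3, Q@6, R@1: s1:6  s2:6  s3:5  s4:6  s5:3  s6:5 — peak 6.
Total fitter-shifts = 31 over 6 shifts ⇒ peak ≥ ⌈31/6⌉ = 6, so 6 is optimal.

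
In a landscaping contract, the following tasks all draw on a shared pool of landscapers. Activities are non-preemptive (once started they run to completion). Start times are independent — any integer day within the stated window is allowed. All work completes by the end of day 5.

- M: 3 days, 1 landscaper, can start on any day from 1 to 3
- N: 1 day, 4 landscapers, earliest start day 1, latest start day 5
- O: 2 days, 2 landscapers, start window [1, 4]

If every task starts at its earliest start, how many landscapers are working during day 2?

3

At early start, day 2 has: M, O.
Demand: 1 + 2 = 3.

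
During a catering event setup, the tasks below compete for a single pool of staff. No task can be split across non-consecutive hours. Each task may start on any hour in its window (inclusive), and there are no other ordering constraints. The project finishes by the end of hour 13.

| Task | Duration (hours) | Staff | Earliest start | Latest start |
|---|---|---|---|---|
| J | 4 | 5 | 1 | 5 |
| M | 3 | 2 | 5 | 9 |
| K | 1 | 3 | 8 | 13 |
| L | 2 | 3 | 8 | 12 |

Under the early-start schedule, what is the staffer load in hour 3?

5

At early start, hour 3 has: J.
Demand: 5 = 5.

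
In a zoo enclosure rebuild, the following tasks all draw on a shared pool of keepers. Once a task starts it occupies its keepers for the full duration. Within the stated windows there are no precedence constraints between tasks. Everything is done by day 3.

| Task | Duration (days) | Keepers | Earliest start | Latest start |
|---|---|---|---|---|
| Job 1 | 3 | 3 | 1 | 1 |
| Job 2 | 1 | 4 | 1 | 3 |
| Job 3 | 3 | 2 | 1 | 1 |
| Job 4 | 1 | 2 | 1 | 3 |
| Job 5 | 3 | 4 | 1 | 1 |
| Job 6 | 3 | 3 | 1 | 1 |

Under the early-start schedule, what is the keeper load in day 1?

At early start, day 1 has: Job 1, Job 2, Job 3, Job 4, Job 5, Job 6.
Demand: 3 + 4 + 2 + 2 + 4 + 3 = 18.

18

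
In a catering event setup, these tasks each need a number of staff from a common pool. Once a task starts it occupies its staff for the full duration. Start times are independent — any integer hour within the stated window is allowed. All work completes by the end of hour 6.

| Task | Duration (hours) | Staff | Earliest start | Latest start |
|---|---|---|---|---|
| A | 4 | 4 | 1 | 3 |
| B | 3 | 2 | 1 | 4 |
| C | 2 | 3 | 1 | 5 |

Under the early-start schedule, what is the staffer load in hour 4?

4

At early start, hour 4 has: A.
Demand: 4 = 4.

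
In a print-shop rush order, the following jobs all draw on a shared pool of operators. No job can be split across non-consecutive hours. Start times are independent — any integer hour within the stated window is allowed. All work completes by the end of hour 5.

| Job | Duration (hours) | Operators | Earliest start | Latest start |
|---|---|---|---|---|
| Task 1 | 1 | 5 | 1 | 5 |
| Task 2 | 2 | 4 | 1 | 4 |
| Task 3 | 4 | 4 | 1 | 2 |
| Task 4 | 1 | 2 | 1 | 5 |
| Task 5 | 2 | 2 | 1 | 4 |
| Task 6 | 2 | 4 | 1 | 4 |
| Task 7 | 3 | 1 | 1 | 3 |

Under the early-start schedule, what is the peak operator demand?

Early-start schedule: Task 1@1, Task 2@1, Task 3@1, Task 4@1, Task 5@1, Task 6@1, Task 7@1.
Load per hour: hour 1: 22, hour 2: 15, hour 3: 5, hour 4: 4, hour 5: 0.
Peak is 22.

22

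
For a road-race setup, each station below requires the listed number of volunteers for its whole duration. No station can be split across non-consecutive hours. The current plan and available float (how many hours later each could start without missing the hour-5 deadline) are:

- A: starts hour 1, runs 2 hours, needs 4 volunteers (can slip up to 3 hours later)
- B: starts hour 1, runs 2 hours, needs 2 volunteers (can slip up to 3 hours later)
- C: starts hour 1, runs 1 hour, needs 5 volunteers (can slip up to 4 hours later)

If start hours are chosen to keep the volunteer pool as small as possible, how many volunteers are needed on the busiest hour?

5

Early-start (A@1, B@1, C@1) gives peak 11: h1:11  h2:6  h3:0  h4:0  h5:0.
Shift B→3, C→5.
Schedule A@1, B@3, C@5: h1:4  h2:4  h3:2  h4:2  h5:5 — peak 5.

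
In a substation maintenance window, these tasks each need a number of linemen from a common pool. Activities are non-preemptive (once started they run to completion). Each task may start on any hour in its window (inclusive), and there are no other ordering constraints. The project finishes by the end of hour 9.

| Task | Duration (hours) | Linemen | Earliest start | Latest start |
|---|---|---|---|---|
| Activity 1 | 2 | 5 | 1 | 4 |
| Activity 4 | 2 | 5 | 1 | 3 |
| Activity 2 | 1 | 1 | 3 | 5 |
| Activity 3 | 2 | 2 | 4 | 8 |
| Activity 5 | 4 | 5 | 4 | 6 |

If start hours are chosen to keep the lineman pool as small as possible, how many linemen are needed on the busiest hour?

Early-start (Activity 1@1, Activity 4@1, Activity 2@3, Activity 3@4, Activity 5@4) gives peak 10: h1:10  h2:10  h3:1  h4:7  h5:7  h6:5  h7:5  h8:0  h9:0.
Shift Activity 4→3, Activity 5→5.
Schedule Activity 1@1, Activity 4@3, Activity 2@3, Activity 3@4, Activity 5@5: h1:5  h2:5  h3:6  h4:7  h5:7  h6:5  h7:5  h8:5  h9:0 — peak 7.

7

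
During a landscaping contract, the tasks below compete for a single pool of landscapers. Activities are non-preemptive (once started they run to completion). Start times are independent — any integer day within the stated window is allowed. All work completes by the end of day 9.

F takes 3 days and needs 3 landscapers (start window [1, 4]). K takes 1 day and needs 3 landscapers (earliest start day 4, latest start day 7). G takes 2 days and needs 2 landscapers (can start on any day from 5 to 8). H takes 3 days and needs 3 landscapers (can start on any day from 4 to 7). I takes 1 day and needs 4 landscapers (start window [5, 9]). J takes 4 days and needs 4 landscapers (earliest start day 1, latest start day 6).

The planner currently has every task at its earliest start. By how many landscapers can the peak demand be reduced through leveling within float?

3

Early-start peak: d1:7  d2:7  d3:7  d4:10  d5:9  d6:5  d7:0  d8:0  d9:0 ⇒ 10.
Leveled (F@1, K@4, G@5, H@5, I@7, J@1): d1:7  d2:7  d3:7  d4:7  d5:5  d6:5  d7:7  d8:0  d9:0 ⇒ 7.
Reduction 10 − 7 = 3.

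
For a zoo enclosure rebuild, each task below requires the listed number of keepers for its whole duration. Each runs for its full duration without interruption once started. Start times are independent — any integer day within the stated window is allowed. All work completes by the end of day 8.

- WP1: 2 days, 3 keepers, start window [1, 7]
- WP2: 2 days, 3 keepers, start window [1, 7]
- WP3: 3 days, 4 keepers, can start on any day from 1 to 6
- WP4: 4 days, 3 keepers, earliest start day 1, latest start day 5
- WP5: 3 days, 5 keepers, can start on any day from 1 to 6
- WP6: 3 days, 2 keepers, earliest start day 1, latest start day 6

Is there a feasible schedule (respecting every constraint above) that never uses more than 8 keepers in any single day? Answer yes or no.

Schedule WP1@1, WP2@1, WP3@3, WP4@4, WP5@6, WP6@1: d1:8  d2:8  d3:6  d4:7  d5:7  d6:8  d7:8  d8:5 — peak 8 ≤ 8.

yes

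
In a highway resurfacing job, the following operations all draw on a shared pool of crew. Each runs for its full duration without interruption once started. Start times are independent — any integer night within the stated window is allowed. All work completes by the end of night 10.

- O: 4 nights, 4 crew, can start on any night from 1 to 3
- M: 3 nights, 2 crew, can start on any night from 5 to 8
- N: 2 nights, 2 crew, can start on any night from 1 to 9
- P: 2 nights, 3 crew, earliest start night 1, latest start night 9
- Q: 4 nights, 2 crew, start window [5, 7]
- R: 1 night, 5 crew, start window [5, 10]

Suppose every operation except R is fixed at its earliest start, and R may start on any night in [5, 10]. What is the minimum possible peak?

R@5: n1:9  n2:9  n3:4  n4:4  n5:9  n6:4  n7:4  n8:2  n9:0  n10:0 → peak 9
R@6: n1:9  n2:9  n3:4  n4:4  n5:4  n6:9  n7:4  n8:2  n9:0  n10:0 → peak 9
R@7: n1:9  n2:9  n3:4  n4:4  n5:4  n6:4  n7:9  n8:2  n9:0  n10:0 → peak 9
R@8: n1:9  n2:9  n3:4  n4:4  n5:4  n6:4  n7:4  n8:7  n9:0  n10:0 → peak 9
R@9: n1:9  n2:9  n3:4  n4:4  n5:4  n6:4  n7:4  n8:2  n9:5  n10:0 → peak 9
R@10: n1:9  n2:9  n3:4  n4:4  n5:4  n6:4  n7:4  n8:2  n9:0  n10:5 → peak 9
Best is R@5, peak 9.

9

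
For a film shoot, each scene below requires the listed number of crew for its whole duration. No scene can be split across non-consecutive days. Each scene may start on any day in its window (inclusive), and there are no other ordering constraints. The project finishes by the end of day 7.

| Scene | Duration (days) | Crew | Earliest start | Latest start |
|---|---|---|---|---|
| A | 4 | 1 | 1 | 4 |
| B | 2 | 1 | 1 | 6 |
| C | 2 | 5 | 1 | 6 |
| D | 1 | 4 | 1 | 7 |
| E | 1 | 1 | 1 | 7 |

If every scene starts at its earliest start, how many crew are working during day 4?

1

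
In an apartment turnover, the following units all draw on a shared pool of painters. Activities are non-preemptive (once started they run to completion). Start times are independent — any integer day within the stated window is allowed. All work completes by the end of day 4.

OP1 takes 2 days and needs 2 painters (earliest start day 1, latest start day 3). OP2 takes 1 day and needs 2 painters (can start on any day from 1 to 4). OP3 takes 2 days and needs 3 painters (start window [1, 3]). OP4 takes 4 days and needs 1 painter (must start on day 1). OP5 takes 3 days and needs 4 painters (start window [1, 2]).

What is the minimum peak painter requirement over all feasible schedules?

8

Early-start (OP1@1, OP2@1, OP3@1, OP4@1, OP5@1) gives peak 12: d1:12  d2:10  d3:5  d4:1.
Shift OP3→3, OP5→2.
Schedule OP1@1, OP2@1, OP3@3, OP4@1, OP5@2: d1:5  d2:7  d3:8  d4:8 — peak 8.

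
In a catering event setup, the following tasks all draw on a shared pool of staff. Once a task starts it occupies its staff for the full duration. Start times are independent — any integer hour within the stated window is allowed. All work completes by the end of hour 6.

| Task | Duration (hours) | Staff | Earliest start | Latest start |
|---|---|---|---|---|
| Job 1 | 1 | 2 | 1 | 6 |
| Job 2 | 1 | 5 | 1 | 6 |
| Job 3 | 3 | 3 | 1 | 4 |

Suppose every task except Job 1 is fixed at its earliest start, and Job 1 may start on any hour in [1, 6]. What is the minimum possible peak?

Job 1@1: h1:10  h2:3  h3:3  h4:0  h5:0  h6:0 → peak 10
Job 1@2: h1:8  h2:5  h3:3  h4:0  h5:0  h6:0 → peak 8
Job 1@3: h1:8  h2:3  h3:5  h4:0  h5:0  h6:0 → peak 8
Job 1@4: h1:8  h2:3  h3:3  h4:2  h5:0  h6:0 → peak 8
Job 1@5: h1:8  h2:3  h3:3  h4:0  h5:2  h6:0 → peak 8
Job 1@6: h1:8  h2:3  h3:3  h4:0  h5:0  h6:2 → peak 8
Best is Job 1@2, peak 8.

8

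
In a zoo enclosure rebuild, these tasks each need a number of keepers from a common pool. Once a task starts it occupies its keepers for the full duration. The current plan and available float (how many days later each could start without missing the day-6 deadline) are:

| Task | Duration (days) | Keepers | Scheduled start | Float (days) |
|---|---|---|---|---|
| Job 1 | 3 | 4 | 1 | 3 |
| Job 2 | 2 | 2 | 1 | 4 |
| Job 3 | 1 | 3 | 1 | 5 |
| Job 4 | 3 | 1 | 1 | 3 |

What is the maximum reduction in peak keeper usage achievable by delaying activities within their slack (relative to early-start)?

6

Early-start peak: d1:10  d2:7  d3:5  d4:0  d5:0  d6:0 ⇒ 10.
Leveled (Job 1@1, Job 2@4, Job 3@6, Job 4@4): d1:4  d2:4  d3:4  d4:3  d5:3  d6:4 ⇒ 4.
Reduction 10 − 4 = 6.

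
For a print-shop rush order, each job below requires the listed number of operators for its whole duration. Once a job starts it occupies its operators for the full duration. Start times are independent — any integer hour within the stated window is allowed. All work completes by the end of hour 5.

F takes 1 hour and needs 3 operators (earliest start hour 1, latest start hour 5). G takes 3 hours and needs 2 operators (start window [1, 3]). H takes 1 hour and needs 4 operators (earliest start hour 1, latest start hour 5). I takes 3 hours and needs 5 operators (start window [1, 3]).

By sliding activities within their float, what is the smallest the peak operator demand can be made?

Early-start (F@1, G@1, H@1, I@1) gives peak 14: h1:14  h2:7  h3:7  h4:0  h5:0.
Shift H→2, I→3.
Schedule F@1, G@1, H@2, I@3: h1:5  h2:6  h3:7  h4:5  h5:5 — peak 7.

7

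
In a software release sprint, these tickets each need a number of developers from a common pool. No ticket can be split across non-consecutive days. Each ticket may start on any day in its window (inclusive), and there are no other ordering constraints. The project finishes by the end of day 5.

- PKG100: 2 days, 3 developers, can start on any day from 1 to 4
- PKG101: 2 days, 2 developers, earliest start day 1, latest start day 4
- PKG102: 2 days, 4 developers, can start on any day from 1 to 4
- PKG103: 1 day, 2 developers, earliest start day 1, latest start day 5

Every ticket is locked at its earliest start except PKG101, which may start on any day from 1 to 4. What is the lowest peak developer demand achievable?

9

PKG101@1: d1:11  d2:9  d3:0  d4:0  d5:0 → peak 11
PKG101@2: d1:9  d2:9  d3:2  d4:0  d5:0 → peak 9
PKG101@3: d1:9  d2:7  d3:2  d4:2  d5:0 → peak 9
PKG101@4: d1:9  d2:7  d3:0  d4:2  d5:2 → peak 9
Best is PKG101@2, peak 9.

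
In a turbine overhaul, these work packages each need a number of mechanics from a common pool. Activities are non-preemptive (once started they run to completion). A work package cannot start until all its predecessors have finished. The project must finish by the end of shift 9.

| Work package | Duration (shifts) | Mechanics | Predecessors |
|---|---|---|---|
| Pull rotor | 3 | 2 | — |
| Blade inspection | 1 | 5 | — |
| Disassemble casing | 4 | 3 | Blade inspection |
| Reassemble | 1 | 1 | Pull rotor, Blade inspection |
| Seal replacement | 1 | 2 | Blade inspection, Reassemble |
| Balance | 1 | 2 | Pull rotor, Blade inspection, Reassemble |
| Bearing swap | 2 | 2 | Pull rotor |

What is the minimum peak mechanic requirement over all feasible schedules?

Early-start (Pull rotor@1, Blade inspection@1, Disassemble casing@2, Reassemble@4, Seal replacement@5, Balance@5, Bearing swap@4) gives peak 9: s1:7  s2:5  s3:5  s4:6  s5:9  s6:0  s7:0  s8:0  s9:0.
Shift Blade inspection→4, Disassemble casing→5, Reassemble→5, Seal replacement→6, Balance→7, Bearing swap→8.
Schedule Pull rotor@1, Blade inspection@4, Disassemble casing@5, Reassemble@5, Seal replacement@6, Balance@7, Bearing swap@8: s1:2  s2:2  s3:2  s4:5  s5:4  s6:5  s7:5  s8:5  s9:2 — peak 5.

5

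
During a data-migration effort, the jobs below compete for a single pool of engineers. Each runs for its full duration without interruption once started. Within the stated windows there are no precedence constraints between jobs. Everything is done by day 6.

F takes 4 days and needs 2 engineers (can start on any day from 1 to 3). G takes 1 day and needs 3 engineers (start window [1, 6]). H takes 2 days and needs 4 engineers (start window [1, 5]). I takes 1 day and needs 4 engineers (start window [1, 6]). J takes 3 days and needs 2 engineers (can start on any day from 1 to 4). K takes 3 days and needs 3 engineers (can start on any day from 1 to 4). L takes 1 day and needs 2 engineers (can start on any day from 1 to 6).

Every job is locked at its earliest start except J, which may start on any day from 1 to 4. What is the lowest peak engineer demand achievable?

J@1: d1:20  d2:11  d3:7  d4:2  d5:0  d6:0 → peak 20
J@2: d1:18  d2:11  d3:7  d4:4  d5:0  d6:0 → peak 18
J@3: d1:18  d2:9  d3:7  d4:4  d5:2  d6:0 → peak 18
J@4: d1:18  d2:9  d3:5  d4:4  d5:2  d6:2 → peak 18
Best is J@2, peak 18.

18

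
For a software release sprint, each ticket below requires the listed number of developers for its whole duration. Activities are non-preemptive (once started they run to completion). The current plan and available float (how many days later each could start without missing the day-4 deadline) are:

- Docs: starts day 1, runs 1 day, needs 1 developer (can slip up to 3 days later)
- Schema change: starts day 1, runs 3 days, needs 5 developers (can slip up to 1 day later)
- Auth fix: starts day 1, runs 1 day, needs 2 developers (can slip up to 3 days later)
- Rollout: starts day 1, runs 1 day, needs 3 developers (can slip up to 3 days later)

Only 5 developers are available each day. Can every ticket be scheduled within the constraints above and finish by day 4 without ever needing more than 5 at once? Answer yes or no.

no

Total developer-days = 21; over 4 days the average is 21/4 > 5, so some day must exceed 5.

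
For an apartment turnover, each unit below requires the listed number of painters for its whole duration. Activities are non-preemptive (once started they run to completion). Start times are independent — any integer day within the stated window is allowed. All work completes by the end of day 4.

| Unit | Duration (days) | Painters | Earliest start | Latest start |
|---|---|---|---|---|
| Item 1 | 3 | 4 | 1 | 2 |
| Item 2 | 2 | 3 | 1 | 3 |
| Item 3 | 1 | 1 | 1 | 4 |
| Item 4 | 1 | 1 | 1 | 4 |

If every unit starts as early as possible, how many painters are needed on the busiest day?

9

Early-start schedule: Item 1@1, Item 2@1, Item 3@1, Item 4@1.
Load per day: day 1: 9, day 2: 7, day 3: 4, day 4: 0.
Peak is 9.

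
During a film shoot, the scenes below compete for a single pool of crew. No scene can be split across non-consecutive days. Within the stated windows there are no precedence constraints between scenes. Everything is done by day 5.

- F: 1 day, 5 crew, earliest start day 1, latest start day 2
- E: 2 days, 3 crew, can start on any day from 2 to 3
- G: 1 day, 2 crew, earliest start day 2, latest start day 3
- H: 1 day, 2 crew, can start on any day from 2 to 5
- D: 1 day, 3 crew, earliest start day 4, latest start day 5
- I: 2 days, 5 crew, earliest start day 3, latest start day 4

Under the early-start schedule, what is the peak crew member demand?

8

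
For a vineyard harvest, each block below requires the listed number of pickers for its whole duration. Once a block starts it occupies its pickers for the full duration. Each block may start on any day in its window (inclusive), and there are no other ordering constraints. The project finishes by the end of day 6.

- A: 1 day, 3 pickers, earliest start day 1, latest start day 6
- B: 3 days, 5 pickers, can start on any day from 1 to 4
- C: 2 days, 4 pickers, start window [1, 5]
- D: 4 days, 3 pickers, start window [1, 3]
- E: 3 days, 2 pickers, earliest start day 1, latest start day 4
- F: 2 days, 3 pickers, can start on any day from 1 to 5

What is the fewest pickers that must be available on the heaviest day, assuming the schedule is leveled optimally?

9

Early-start (A@1, B@1, C@1, D@1, E@1, F@1) gives peak 20: d1:20  d2:17  d3:10  d4:3  d5:0  d6:0.
Shift B→4, D→3, F→2.
Schedule A@1, B@4, C@1, D@3, E@1, F@2: d1:9  d2:9  d3:8  d4:8  d5:8  d6:8 — peak 9.
Total picker-days = 50 over 6 days ⇒ peak ≥ ⌈50/6⌉ = 9, so 9 is optimal.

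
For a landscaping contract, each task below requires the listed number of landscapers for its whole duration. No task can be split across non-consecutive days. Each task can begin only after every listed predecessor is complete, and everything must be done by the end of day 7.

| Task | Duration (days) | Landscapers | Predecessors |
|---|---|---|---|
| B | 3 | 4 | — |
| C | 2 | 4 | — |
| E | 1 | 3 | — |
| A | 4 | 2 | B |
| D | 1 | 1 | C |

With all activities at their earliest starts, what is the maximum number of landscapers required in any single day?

11

Early-start schedule: B@1, C@1, E@1, A@4, D@3.
Load per day: day 1: 11, day 2: 8, day 3: 5, day 4: 2, day 5: 2, day 6: 2, day 7: 2.
Peak is 11.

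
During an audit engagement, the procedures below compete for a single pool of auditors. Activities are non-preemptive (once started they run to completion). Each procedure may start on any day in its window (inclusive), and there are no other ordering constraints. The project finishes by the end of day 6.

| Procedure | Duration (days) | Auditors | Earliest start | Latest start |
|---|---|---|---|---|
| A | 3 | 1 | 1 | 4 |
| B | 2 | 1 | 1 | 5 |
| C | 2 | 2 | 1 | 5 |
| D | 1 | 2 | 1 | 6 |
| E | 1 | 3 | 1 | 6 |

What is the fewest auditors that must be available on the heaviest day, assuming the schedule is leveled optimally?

3

Early-start (A@1, B@1, C@1, D@1, E@1) gives peak 9: d1:9  d2:4  d3:1  d4:0  d5:0  d6:0.
Shift C→3, D→5, E→6.
Schedule A@1, B@1, C@3, D@5, E@6: d1:2  d2:2  d3:3  d4:2  d5:2  d6:3 — peak 3.
Total auditor-days = 14 over 6 days ⇒ peak ≥ ⌈14/6⌉ = 3, so 3 is optimal.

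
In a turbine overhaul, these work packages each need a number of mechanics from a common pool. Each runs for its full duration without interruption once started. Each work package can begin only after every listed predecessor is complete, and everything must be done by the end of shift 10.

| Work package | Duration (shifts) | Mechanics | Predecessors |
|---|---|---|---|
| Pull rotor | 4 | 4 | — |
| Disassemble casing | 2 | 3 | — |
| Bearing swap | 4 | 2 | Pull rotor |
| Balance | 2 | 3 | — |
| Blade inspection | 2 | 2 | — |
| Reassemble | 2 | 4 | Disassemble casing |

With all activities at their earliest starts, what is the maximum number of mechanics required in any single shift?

12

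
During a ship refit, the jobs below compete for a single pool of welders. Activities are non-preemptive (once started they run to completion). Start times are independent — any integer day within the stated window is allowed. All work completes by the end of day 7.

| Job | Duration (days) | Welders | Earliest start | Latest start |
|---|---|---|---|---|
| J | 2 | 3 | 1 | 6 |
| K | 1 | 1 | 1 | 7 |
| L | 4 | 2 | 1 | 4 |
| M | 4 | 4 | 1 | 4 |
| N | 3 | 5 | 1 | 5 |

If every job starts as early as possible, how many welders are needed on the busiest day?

15

Early-start schedule: J@1, K@1, L@1, M@1, N@1.
Load per day: day 1: 15, day 2: 14, day 3: 11, day 4: 6, day 5: 0, day 6: 0, day 7: 0.
Peak is 15.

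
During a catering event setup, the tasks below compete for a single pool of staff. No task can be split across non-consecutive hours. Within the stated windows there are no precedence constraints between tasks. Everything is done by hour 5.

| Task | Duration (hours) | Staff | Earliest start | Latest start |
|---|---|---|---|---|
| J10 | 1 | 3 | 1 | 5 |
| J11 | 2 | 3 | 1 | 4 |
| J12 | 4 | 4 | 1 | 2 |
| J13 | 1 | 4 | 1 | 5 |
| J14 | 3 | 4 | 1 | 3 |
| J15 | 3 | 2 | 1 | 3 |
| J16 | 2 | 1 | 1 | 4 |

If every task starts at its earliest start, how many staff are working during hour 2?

At early start, hour 2 has: J11, J12, J14, J15, J16.
Demand: 3 + 4 + 4 + 2 + 1 = 14.

14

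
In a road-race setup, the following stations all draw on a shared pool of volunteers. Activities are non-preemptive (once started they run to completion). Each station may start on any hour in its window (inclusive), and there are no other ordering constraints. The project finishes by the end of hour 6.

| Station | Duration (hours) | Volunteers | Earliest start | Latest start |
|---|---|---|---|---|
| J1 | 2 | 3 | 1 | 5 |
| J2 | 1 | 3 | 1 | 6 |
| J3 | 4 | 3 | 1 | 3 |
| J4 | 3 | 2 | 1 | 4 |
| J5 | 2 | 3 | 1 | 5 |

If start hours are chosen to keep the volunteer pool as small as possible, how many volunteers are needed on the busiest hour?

Early-start (J1@1, J2@1, J3@1, J4@1, J5@1) gives peak 14: h1:14  h2:11  h3:5  h4:3  h5:0  h6:0.
Shift J3→3, J4→2, J5→5.
Schedule J1@1, J2@1, J3@3, J4@2, J5@5: h1:6  h2:5  h3:5  h4:5  h5:6  h6:6 — peak 6.
Total volunteer-hours = 33 over 6 hours ⇒ peak ≥ ⌈33/6⌉ = 6, so 6 is optimal.

6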